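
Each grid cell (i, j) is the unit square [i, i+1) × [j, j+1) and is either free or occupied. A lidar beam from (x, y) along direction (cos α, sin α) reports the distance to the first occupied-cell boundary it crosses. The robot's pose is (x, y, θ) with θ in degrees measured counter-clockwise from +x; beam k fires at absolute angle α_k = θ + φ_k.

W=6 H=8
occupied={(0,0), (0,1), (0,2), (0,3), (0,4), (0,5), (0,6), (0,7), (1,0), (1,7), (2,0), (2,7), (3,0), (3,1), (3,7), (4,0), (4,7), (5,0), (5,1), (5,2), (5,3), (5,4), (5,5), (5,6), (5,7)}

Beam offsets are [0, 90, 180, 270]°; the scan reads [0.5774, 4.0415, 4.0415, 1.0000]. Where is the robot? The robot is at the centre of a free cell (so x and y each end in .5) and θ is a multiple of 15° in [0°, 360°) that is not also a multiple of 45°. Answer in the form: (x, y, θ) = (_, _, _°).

Candidates: 23 free-cell centres × 16 headings = 368 poses. Raycast each; keep the one whose scan matches to 4 dp.
  (2.5, 3.5, 60°): beam 1 = 4.0415 ≠ 0.5774 ✗
  (4.5, 3.5, 60°): beam 1 = 1.0000 ≠ 0.5774 ✗
  (3.5, 5.5, 60°): beam 1 = 1.7321 ≠ 0.5774 ✗
  (4.5, 1.5, 285°): beam 1 = 0.5176 ≠ 0.5774 ✗
  …
  (4.5, 3.5, 30°): r_1=0.5774, r_2=4.0415, r_3=4.0415, r_4=1.0000 — all match ✓
Only this pose fits every beam.

(x, y, θ) = (4.5, 3.5, 30°)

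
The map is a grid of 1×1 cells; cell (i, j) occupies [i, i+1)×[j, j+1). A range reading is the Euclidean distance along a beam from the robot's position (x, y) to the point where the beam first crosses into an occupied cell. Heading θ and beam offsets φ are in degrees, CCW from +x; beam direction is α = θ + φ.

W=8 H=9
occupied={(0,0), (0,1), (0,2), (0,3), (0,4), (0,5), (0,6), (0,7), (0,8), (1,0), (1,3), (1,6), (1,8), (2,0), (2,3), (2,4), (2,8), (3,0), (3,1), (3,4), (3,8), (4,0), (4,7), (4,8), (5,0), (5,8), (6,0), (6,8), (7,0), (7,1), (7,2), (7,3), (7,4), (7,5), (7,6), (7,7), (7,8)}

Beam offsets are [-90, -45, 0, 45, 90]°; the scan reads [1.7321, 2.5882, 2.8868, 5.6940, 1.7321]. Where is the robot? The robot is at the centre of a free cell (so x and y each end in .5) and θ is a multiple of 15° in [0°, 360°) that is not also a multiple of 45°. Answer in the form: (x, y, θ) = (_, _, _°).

The pose lattice has 35·16 = 560 candidates. Test each by forward raycasting.
  (6.5, 3.5, 255°): beam 1 = 2.5882 ≠ 1.7321 ✗
  (4.5, 4.5, 195°): beam 1 = 3.6235 ≠ 1.7321 ✗
  (2.5, 6.5, 210°): beam 2 = 0.5176 ≠ 2.5882 ✗
  (6.5, 1.5, 255°): beam 1 = 5.6940 ≠ 1.7321 ✗
  …
  (4.5, 2.5, 30°): r_1=1.7321, r_2=2.5882, r_3=2.8868, r_4=5.6940, r_5=1.7321 — all match ✓
No second candidate reproduces the full scan.

(x, y, θ) = (4.5, 2.5, 30°)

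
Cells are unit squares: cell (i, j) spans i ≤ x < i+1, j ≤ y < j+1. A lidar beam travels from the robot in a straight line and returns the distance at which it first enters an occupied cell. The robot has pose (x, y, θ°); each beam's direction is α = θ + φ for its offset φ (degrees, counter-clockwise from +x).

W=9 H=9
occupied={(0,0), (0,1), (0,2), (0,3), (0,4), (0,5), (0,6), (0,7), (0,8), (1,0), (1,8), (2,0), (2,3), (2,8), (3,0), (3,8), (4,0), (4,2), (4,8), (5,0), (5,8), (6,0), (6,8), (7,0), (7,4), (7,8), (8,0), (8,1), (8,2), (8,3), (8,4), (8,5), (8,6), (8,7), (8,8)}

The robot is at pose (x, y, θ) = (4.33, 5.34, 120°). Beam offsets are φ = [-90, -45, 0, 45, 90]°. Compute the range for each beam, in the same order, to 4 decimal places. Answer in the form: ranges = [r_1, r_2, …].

ranges = [4.2378, 2.7538, 3.0715, 3.4475, 2.6800]

beam 1: φ=-90°, α=30°
  direction (0.8660, 0.5000); cell (4,5); t to first gridline: x 0.7736, y 1.3200 (then +1.1547 / +2.0000)
    (5,5) via x @ 0.7736
    (5,6) via y @ 1.3200
    (6,6) via x @ 1.9283
    (7,6) via x @ 3.0831
    (7,7) via y @ 3.3200
    (8,7) via x @ 4.2378  # hit
  → r_1 = 4.2378
beam 2: φ=-45°, α=75°
  direction (0.2588, 0.9659); cell (4,5); t to first gridline: x 2.5887, y 0.6833 (then +3.8637 / +1.0353)
    (4,6) via y @ 0.6833
    (4,7) via y @ 1.7186
    (5,7) via x @ 2.5887
    (5,8) via y @ 2.7538  # hit
  → r_2 = 2.7538
beam 3: φ=0°, α=120°
  direction (-0.5000, 0.8660); cell (4,5); t to first gridline: x 0.6600, y 0.7621 (then +2.0000 / +1.1547)
    (3,5) via x @ 0.6600
    (3,6) via y @ 0.7621
    (3,7) via y @ 1.9168
    (2,7) via x @ 2.6600
    (2,8) via y @ 3.0715  # hit
  → r_3 = 3.0715
beam 4: φ=45°, α=165°
  direction (-0.9659, 0.2588); cell (4,5); t to first gridline: x 0.3416, y 2.5500 (then +1.0353 / +3.8637)
    (3,5) via x @ 0.3416
    (2,5) via x @ 1.3769
    (1,5) via x @ 2.4122
    (1,6) via y @ 2.5500
    (0,6) via x @ 3.4475  # hit
  → r_4 = 3.4475
beam 5: φ=90°, α=210°
  direction (-0.8660, -0.5000); cell (4,5); t to first gridline: x 0.3811, y 0.6800 (then +1.1547 / +2.0000)
    (3,5) via x @ 0.3811
    (3,4) via y @ 0.6800
    (2,4) via x @ 1.5358
    (2,3) via y @ 2.6800  # hit
  → r_5 = 2.6800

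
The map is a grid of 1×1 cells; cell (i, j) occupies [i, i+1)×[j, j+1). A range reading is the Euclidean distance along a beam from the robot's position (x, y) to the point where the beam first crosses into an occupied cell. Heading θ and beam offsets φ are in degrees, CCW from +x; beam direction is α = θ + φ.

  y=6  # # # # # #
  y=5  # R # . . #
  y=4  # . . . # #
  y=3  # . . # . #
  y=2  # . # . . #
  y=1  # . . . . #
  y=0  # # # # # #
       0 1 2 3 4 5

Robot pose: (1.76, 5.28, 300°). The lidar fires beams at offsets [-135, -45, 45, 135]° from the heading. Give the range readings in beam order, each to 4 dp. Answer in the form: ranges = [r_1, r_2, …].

ranges = [0.7868, 2.9364, 0.2485, 0.7454]

beam 1: φ=-135°, α=165°
  d=(-0.9659,0.2588)  start (1,5)  tX=0.7868 tY=2.7819  stride 1/|dx|=1.0353 1/|dy|=3.8637
    cross x-line → (0,5), t=0.7868 (wall)
  → r_1 = 0.7868
beam 2: φ=-45°, α=255°
  d=(-0.2588,-0.9659)  start (1,5)  tX=2.9364 tY=0.2899  stride 1/|dx|=3.8637 1/|dy|=1.0353
    cross y-line → (1,4), t=0.2899
    cross y-line → (1,3), t=1.3252
    cross y-line → (1,2), t=2.3604
    cross x-line → (0,2), t=2.9364 (wall)
  → r_2 = 2.9364
beam 3: φ=45°, α=345°
  d=(0.9659,-0.2588)  start (1,5)  tX=0.2485 tY=1.0818  stride 1/|dx|=1.0353 1/|dy|=3.8637
    cross x-line → (2,5), t=0.2485 (wall)
  → r_3 = 0.2485
beam 4: φ=135°, α=75°
  d=(0.2588,0.9659)  start (1,5)  tX=0.9273 tY=0.7454  stride 1/|dx|=3.8637 1/|dy|=1.0353
    cross y-line → (1,6), t=0.7454 (wall)
  → r_4 = 0.7454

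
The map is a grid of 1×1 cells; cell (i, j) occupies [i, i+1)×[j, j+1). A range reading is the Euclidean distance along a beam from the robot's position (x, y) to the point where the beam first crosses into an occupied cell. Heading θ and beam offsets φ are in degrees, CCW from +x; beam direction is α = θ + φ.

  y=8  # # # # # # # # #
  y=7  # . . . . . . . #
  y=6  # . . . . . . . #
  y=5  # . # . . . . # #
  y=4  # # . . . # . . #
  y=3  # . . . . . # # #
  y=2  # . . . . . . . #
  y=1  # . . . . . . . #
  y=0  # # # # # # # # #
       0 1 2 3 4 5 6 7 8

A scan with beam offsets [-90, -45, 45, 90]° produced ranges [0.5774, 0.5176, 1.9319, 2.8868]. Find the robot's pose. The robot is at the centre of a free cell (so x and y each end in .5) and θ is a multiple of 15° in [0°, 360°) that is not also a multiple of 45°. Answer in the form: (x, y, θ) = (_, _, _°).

(x, y, θ) = (1.5, 3.5, 210°)

Enumerate (i+0.5, j+0.5, θ) over the 43 free cells and 16 admissible headings. For each, cast all 4 beams and compare to the given ranges.
  (3.5, 4.5, 300°): beam 1 = 2.8868 ≠ 0.5774 ✗
  (2.5, 3.5, 15°): beam 1 = 2.5882 ≠ 0.5774 ✗
  (4.5, 4.5, 285°): beam 1 = 3.6235 ≠ 0.5774 ✗
  …
  (1.5, 3.5, 210°): r_1=0.5774, r_2=0.5176, r_3=1.9319, r_4=2.8868 — all match ✓
Only this pose fits every beam.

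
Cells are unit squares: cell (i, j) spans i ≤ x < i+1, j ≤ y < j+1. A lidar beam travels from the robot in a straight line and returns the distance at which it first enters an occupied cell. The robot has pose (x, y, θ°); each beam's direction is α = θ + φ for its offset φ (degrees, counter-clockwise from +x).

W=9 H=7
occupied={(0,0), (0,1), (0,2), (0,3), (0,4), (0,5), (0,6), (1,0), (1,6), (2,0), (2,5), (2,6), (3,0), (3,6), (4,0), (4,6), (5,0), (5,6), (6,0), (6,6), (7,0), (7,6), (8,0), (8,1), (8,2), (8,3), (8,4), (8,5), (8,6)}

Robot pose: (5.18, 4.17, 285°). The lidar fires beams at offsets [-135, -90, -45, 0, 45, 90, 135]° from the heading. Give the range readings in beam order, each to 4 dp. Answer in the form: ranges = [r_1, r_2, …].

beam 1: φ=-135°, α=150°
  d=(-0.8660,0.5000)  start (5,4)  tX=0.2078 tY=1.6600  stride 1/|dx|=1.1547 1/|dy|=2.0000
    cross x-line → (4,4), t=0.2078
    cross x-line → (3,4), t=1.3625
    cross y-line → (3,5), t=1.6600
    cross x-line → (2,5), t=2.5172 (wall)
  → r_1 = 2.5172
beam 2: φ=-90°, α=195°
  d=(-0.9659,-0.2588)  start (5,4)  tX=0.1863 tY=0.6568  stride 1/|dx|=1.0353 1/|dy|=3.8637
    cross x-line → (4,4), t=0.1863
    cross y-line → (4,3), t=0.6568
    cross x-line → (3,3), t=1.2216
    cross x-line → (2,3), t=2.2569
    cross x-line → (1,3), t=3.2922
    cross x-line → (0,3), t=4.3275 (wall)
  → r_2 = 4.3275
beam 3: φ=-45°, α=240°
  d=(-0.5000,-0.8660)  start (5,4)  tX=0.3600 tY=0.1963  stride 1/|dx|=2.0000 1/|dy|=1.1547
    cross y-line → (5,3), t=0.1963
    cross x-line → (4,3), t=0.3600
    cross y-line → (4,2), t=1.3510
    cross x-line → (3,2), t=2.3600
    cross y-line → (3,1), t=2.5057
    cross y-line → (3,0), t=3.6604 (wall)
  → r_3 = 3.6604
beam 4: φ=0°, α=285°
  d=(0.2588,-0.9659)  start (5,4)  tX=3.1682 tY=0.1760  stride 1/|dx|=3.8637 1/|dy|=1.0353
    cross y-line → (5,3), t=0.1760
    cross y-line → (5,2), t=1.2113
    cross y-line → (5,1), t=2.2465
    cross x-line → (6,1), t=3.1682
    cross y-line → (6,0), t=3.2818 (wall)
  → r_4 = 3.2818
beam 5: φ=45°, α=330°
  d=(0.8660,-0.5000)  start (5,4)  tX=0.9469 tY=0.3400  stride 1/|dx|=1.1547 1/|dy|=2.0000
    cross y-line → (5,3), t=0.3400
    cross x-line → (6,3), t=0.9469
    cross x-line → (7,3), t=2.1016
    cross y-line → (7,2), t=2.3400
    cross x-line → (8,2), t=3.2563 (wall)
  → r_5 = 3.2563
beam 6: φ=90°, α=15°
  d=(0.9659,0.2588)  start (5,4)  tX=0.8489 tY=3.2069  stride 1/|dx|=1.0353 1/|dy|=3.8637
    cross x-line → (6,4), t=0.8489
    cross x-line → (7,4), t=1.8842
    cross x-line → (8,4), t=2.9195 (wall)
  → r_6 = 2.9195
beam 7: φ=135°, α=60°
  d=(0.5000,0.8660)  start (5,4)  tX=1.6400 tY=0.9584  stride 1/|dx|=2.0000 1/|dy|=1.1547
    cross y-line → (5,5), t=0.9584
    cross x-line → (6,5), t=1.6400
    cross y-line → (6,6), t=2.1131 (wall)
  → r_7 = 2.1131

ranges = [2.5172, 4.3275, 3.6604, 3.2818, 3.2563, 2.9195, 2.1131]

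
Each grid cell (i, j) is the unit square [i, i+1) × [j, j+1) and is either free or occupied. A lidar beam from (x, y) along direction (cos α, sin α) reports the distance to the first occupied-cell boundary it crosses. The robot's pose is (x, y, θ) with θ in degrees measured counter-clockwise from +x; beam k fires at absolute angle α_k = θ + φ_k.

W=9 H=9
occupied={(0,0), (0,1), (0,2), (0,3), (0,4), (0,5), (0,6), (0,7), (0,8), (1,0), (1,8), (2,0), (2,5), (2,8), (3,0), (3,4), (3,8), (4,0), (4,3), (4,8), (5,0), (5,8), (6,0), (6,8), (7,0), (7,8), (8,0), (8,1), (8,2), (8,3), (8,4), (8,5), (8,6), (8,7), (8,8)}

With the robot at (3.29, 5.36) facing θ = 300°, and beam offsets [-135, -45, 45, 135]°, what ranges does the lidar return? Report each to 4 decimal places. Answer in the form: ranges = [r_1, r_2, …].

ranges = [0.3002, 0.3727, 4.8762, 2.7331]

beam 1: φ=-135°, α=165°
  cosα=-0.9659 sinα=0.2588 | (3,5) | tMaxX 0.3002 tMaxY 2.4728 | tΔX 1.0353 tΔY 3.8637
    t=0.3002 [x] (2,5) — stop
  → r_1 = 0.3002
beam 2: φ=-45°, α=255°
  cosα=-0.2588 sinα=-0.9659 | (3,5) | tMaxX 1.1205 tMaxY 0.3727 | tΔX 3.8637 tΔY 1.0353
    t=0.3727 [y] (3,4) — stop
  → r_2 = 0.3727
beam 3: φ=45°, α=345°
  cosα=0.9659 sinα=-0.2588 | (3,5) | tMaxX 0.7350 tMaxY 1.3909 | tΔX 1.0353 tΔY 3.8637
    t=0.7350 [x] (4,5)
    t=1.3909 [y] (4,4)
    t=1.7703 [x] (5,4)
    t=2.8056 [x] (6,4)
    t=3.8409 [x] (7,4)
    t=4.8762 [x] (8,4) — stop
  → r_3 = 4.8762
beam 4: φ=135°, α=75°
  cosα=0.2588 sinα=0.9659 | (3,5) | tMaxX 2.7432 tMaxY 0.6626 | tΔX 3.8637 tΔY 1.0353
    t=0.6626 [y] (3,6)
    t=1.6979 [y] (3,7)
    t=2.7331 [y] (3,8) — stop
  → r_4 = 2.7331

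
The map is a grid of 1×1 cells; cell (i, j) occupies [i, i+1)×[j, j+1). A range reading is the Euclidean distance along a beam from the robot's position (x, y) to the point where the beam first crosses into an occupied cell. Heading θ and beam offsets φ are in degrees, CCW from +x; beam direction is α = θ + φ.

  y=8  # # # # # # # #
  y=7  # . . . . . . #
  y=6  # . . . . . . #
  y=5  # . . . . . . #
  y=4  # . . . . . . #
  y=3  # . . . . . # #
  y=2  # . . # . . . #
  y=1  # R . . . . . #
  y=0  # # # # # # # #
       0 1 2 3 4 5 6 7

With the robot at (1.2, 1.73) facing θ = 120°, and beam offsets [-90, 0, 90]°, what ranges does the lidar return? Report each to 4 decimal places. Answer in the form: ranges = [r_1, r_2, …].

ranges = [2.0785, 0.4000, 0.2309]

beam 1: φ=-90°, α=30°
  dir = (cos 30°, sin 30°) = (0.8660, 0.5000); from cell (1,1)
  next x-line at t=0.9238, next y-line at t=0.5400; Δt_x=1.1547, Δt_y=2.0000
    y: enter (1,2) at t=0.5400
    x: enter (2,2) at t=0.9238
    x: enter (3,2) at t=2.0785 ← occupied
  → r_1 = 2.0785
beam 2: φ=0°, α=120°
  dir = (cos 120°, sin 120°) = (-0.5000, 0.8660); from cell (1,1)
  next x-line at t=0.4000, next y-line at t=0.3118; Δt_x=2.0000, Δt_y=1.1547
    y: enter (1,2) at t=0.3118
    x: enter (0,2) at t=0.4000 ← occupied
  → r_2 = 0.4000
beam 3: φ=90°, α=210°
  dir = (cos 210°, sin 210°) = (-0.8660, -0.5000); from cell (1,1)
  next x-line at t=0.2309, next y-line at t=1.4600; Δt_x=1.1547, Δt_y=2.0000
    x: enter (0,1) at t=0.2309 ← occupied
  → r_3 = 0.2309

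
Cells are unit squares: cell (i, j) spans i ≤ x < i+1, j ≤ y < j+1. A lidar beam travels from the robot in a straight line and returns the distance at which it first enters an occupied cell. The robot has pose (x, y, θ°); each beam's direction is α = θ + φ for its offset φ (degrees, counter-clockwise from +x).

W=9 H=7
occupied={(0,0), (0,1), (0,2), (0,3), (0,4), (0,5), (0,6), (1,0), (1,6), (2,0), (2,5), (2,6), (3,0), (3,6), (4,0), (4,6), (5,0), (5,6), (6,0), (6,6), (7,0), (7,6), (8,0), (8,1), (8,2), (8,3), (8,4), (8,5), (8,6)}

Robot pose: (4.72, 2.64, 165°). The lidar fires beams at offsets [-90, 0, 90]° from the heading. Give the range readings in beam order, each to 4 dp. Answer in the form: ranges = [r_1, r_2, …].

ranges = [3.4785, 3.8512, 1.6979]

beam 1: φ=-90°, α=75°
  cosα=0.2588 sinα=0.9659 | (4,2) | tMaxX 1.0818 tMaxY 0.3727 | tΔX 3.8637 tΔY 1.0353
    t=0.3727 [y] (4,3)
    t=1.0818 [x] (5,3)
    t=1.4080 [y] (5,4)
    t=2.4433 [y] (5,5)
    t=3.4785 [y] (5,6) — stop
  → r_1 = 3.4785
beam 2: φ=0°, α=165°
  cosα=-0.9659 sinα=0.2588 | (4,2) | tMaxX 0.7454 tMaxY 1.3909 | tΔX 1.0353 tΔY 3.8637
    t=0.7454 [x] (3,2)
    t=1.3909 [y] (3,3)
    t=1.7807 [x] (2,3)
    t=2.8160 [x] (1,3)
    t=3.8512 [x] (0,3) — stop
  → r_2 = 3.8512
beam 3: φ=90°, α=255°
  cosα=-0.2588 sinα=-0.9659 | (4,2) | tMaxX 2.7819 tMaxY 0.6626 | tΔX 3.8637 tΔY 1.0353
    t=0.6626 [y] (4,1)
    t=1.6979 [y] (4,0) — stop
  → r_3 = 1.6979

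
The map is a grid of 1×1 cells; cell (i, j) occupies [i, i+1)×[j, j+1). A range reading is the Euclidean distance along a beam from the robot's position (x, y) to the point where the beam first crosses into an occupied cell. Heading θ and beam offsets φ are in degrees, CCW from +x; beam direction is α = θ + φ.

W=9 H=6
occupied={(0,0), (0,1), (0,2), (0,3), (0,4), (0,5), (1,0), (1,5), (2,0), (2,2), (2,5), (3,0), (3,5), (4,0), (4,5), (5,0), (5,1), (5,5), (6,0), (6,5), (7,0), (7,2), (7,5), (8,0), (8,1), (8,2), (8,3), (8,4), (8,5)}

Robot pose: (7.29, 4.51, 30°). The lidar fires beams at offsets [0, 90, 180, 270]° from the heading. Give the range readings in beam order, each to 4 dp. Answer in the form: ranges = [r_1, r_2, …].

ranges = [0.8198, 0.5658, 4.9537, 1.4200]

beam 1: φ=0°, α=30°
  dir = (cos 30°, sin 30°) = (0.8660, 0.5000); from cell (7,4)
  next x-line at t=0.8198, next y-line at t=0.9800; Δt_x=1.1547, Δt_y=2.0000
    x: enter (8,4) at t=0.8198 ← occupied
  → r_1 = 0.8198
beam 2: φ=90°, α=120°
  dir = (cos 120°, sin 120°) = (-0.5000, 0.8660); from cell (7,4)
  next x-line at t=0.5800, next y-line at t=0.5658; Δt_x=2.0000, Δt_y=1.1547
    y: enter (7,5) at t=0.5658 ← occupied
  → r_2 = 0.5658
beam 3: φ=180°, α=210°
  dir = (cos 210°, sin 210°) = (-0.8660, -0.5000); from cell (7,4)
  next x-line at t=0.3349, next y-line at t=1.0200; Δt_x=1.1547, Δt_y=2.0000
    x: enter (6,4) at t=0.3349
    y: enter (6,3) at t=1.0200
    x: enter (5,3) at t=1.4896
    x: enter (4,3) at t=2.6443
    y: enter (4,2) at t=3.0200
    x: enter (3,2) at t=3.7990
    x: enter (2,2) at t=4.9537 ← occupied
  → r_3 = 4.9537
beam 4: φ=270°, α=300°
  dir = (cos 300°, sin 300°) = (0.5000, -0.8660); from cell (7,4)
  next x-line at t=1.4200, next y-line at t=0.5889; Δt_x=2.0000, Δt_y=1.1547
    y: enter (7,3) at t=0.5889
    x: enter (8,3) at t=1.4200 ← occupied
  → r_4 = 1.4200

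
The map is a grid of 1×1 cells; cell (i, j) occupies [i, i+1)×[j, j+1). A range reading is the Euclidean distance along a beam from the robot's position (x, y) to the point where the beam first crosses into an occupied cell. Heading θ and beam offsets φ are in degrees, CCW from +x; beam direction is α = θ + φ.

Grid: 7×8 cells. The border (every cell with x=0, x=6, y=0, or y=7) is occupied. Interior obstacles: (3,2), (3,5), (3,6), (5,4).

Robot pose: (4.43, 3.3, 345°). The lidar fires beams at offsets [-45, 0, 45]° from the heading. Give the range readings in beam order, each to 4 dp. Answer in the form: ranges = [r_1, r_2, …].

ranges = [2.6558, 1.6254, 1.4000]

beam 1: φ=-45°, α=300°
  direction (0.5000, -0.8660); cell (4,3); t to first gridline: x 1.1400, y 0.3464 (then +2.0000 / +1.1547)
    (4,2) via y @ 0.3464
    (5,2) via x @ 1.1400
    (5,1) via y @ 1.5011
    (5,0) via y @ 2.6558  # hit
  → r_1 = 2.6558
beam 2: φ=0°, α=345°
  direction (0.9659, -0.2588); cell (4,3); t to first gridline: x 0.5901, y 1.1591 (then +1.0353 / +3.8637)
    (5,3) via x @ 0.5901
    (5,2) via y @ 1.1591
    (6,2) via x @ 1.6254  # hit
  → r_2 = 1.6254
beam 3: φ=45°, α=30°
  direction (0.8660, 0.5000); cell (4,3); t to first gridline: x 0.6582, y 1.4000 (then +1.1547 / +2.0000)
    (5,3) via x @ 0.6582
    (5,4) via y @ 1.4000  # hit
  → r_3 = 1.4000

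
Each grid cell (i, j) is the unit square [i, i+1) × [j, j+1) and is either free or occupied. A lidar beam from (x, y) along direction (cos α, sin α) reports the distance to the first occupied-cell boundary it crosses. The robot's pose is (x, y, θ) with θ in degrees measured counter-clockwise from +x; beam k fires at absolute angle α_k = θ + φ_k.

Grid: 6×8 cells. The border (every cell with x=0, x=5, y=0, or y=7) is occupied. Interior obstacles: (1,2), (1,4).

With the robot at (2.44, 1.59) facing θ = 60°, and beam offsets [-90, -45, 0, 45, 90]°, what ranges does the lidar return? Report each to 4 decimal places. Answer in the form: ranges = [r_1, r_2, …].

beam 1: φ=-90°, α=330°
  cosα=0.8660 sinα=-0.5000 | (2,1) | tMaxX 0.6466 tMaxY 1.1800 | tΔX 1.1547 tΔY 2.0000
    t=0.6466 [x] (3,1)
    t=1.1800 [y] (3,0) — stop
  → r_1 = 1.1800
beam 2: φ=-45°, α=15°
  cosα=0.9659 sinα=0.2588 | (2,1) | tMaxX 0.5798 tMaxY 1.5841 | tΔX 1.0353 tΔY 3.8637
    t=0.5798 [x] (3,1)
    t=1.5841 [y] (3,2)
    t=1.6150 [x] (4,2)
    t=2.6503 [x] (5,2) — stop
  → r_2 = 2.6503
beam 3: φ=0°, α=60°
  cosα=0.5000 sinα=0.8660 | (2,1) | tMaxX 1.1200 tMaxY 0.4734 | tΔX 2.0000 tΔY 1.1547
    t=0.4734 [y] (2,2)
    t=1.1200 [x] (3,2)
    t=1.6281 [y] (3,3)
    t=2.7828 [y] (3,4)
    t=3.1200 [x] (4,4)
    t=3.9375 [y] (4,5)
    t=5.0922 [y] (4,6)
    t=5.1200 [x] (5,6) — stop
  → r_3 = 5.1200
beam 4: φ=45°, α=105°
  cosα=-0.2588 sinα=0.9659 | (2,1) | tMaxX 1.7000 tMaxY 0.4245 | tΔX 3.8637 tΔY 1.0353
    t=0.4245 [y] (2,2)
    t=1.4597 [y] (2,3)
    t=1.7000 [x] (1,3)
    t=2.4950 [y] (1,4) — stop
  → r_4 = 2.4950
beam 5: φ=90°, α=150°
  cosα=-0.8660 sinα=0.5000 | (2,1) | tMaxX 0.5081 tMaxY 0.8200 | tΔX 1.1547 tΔY 2.0000
    t=0.5081 [x] (1,1)
    t=0.8200 [y] (1,2) — stop
  → r_5 = 0.8200

ranges = [1.1800, 2.6503, 5.1200, 2.4950, 0.8200]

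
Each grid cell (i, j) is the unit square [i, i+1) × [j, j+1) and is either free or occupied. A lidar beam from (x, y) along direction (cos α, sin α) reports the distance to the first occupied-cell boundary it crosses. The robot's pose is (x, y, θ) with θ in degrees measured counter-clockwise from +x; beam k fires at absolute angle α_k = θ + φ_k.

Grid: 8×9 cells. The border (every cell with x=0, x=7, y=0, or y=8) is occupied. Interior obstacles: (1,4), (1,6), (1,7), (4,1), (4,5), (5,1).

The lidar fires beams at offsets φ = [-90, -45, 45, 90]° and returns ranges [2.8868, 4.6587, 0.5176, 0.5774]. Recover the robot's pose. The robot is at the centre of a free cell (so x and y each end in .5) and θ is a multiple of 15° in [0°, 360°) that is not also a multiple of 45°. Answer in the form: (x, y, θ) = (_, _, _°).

(x, y, θ) = (5.5, 2.5, 210°)

Enumerate (i+0.5, j+0.5, θ) over the 36 free cells and 16 admissible headings. For each, cast all 4 beams and compare to the given ranges.
  (6.5, 1.5, 15°): beam 1 = 0.5176 ≠ 2.8868 ✗
  (1.5, 2.5, 165°): beam 1 = 1.5529 ≠ 2.8868 ✗
  (1.5, 5.5, 150°): beam 1 = 0.5774 ≠ 2.8868 ✗
  (3.5, 3.5, 195°): beam 1 = 4.6587 ≠ 2.8868 ✗
  …
  (5.5, 2.5, 210°): r_1=2.8868, r_2=4.6587, r_3=0.5176, r_4=0.5774 — all match ✓
No second candidate reproduces the full scan.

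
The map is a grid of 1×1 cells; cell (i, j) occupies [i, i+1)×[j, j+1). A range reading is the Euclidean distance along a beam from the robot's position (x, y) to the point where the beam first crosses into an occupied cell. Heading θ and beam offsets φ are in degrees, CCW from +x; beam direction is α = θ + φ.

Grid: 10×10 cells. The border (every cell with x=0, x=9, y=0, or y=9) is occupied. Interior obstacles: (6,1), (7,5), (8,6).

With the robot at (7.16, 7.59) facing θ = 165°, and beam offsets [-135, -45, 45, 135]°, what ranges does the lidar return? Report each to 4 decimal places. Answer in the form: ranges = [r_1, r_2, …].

beam 1: φ=-135°, α=30°
  cosα=0.8660 sinα=0.5000 | (7,7) | tMaxX 0.9699 tMaxY 0.8200 | tΔX 1.1547 tΔY 2.0000
    t=0.8200 [y] (7,8)
    t=0.9699 [x] (8,8)
    t=2.1246 [x] (9,8) — stop
  → r_1 = 2.1246
beam 2: φ=-45°, α=120°
  cosα=-0.5000 sinα=0.8660 | (7,7) | tMaxX 0.3200 tMaxY 0.4734 | tΔX 2.0000 tΔY 1.1547
    t=0.3200 [x] (6,7)
    t=0.4734 [y] (6,8)
    t=1.6281 [y] (6,9) — stop
  → r_2 = 1.6281
beam 3: φ=45°, α=210°
  cosα=-0.8660 sinα=-0.5000 | (7,7) | tMaxX 0.1848 tMaxY 1.1800 | tΔX 1.1547 tΔY 2.0000
    t=0.1848 [x] (6,7)
    t=1.1800 [y] (6,6)
    t=1.3395 [x] (5,6)
    t=2.4942 [x] (4,6)
    t=3.1800 [y] (4,5)
    t=3.6489 [x] (3,5)
    t=4.8036 [x] (2,5)
    t=5.1800 [y] (2,4)
    t=5.9583 [x] (1,4)
    t=7.1130 [x] (0,4) — stop
  → r_3 = 7.1130
beam 4: φ=135°, α=300°
  cosα=0.5000 sinα=-0.8660 | (7,7) | tMaxX 1.6800 tMaxY 0.6813 | tΔX 2.0000 tΔY 1.1547
    t=0.6813 [y] (7,6)
    t=1.6800 [x] (8,6) — stop
  → r_4 = 1.6800

ranges = [2.1246, 1.6281, 7.1130, 1.6800]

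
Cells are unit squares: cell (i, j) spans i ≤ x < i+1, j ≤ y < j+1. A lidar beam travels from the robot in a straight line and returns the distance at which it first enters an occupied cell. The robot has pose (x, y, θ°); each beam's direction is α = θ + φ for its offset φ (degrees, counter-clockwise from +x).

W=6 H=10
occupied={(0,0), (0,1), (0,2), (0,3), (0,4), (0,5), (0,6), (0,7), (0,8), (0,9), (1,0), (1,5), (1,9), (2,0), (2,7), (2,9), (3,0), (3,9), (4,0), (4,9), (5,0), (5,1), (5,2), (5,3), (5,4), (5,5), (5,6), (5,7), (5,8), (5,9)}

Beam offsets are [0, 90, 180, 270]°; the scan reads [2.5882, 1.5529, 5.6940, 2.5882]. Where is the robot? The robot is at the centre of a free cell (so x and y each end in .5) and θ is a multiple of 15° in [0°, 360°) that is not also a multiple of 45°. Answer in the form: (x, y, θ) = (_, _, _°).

(x, y, θ) = (3.5, 3.5, 255°)

Enumerate (i+0.5, j+0.5, θ) over the 30 free cells and 16 admissible headings. For each, cast all 4 beams and compare to the given ranges.
  (4.5, 1.5, 150°): beam 1 = 4.0415 ≠ 2.5882 ✗
  (4.5, 3.5, 165°): beam 1 = 3.6235 ≠ 2.5882 ✗
  (1.5, 8.5, 105°): beam 1 = 0.5176 ≠ 2.5882 ✗
  (3.5, 5.5, 75°): beam 1 = 3.6235 ≠ 2.5882 ✗
  …
  (3.5, 3.5, 255°): r_1=2.5882, r_2=1.5529, r_3=5.6940, r_4=2.5882 — all match ✓
No second candidate reproduces the full scan.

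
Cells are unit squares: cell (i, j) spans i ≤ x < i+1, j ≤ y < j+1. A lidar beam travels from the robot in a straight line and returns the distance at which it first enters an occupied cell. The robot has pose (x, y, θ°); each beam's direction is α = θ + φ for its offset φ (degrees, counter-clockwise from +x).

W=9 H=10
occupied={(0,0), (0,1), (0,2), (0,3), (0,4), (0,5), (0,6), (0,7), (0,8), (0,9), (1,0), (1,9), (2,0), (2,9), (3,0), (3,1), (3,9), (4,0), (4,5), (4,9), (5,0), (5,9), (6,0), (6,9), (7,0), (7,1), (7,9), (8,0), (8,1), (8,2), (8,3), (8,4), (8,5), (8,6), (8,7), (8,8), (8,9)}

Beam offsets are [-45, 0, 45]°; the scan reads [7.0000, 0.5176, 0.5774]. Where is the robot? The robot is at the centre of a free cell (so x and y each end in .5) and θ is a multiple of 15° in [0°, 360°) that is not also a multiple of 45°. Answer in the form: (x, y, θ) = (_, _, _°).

Enumerate (i+0.5, j+0.5, θ) over the 53 free cells and 16 admissible headings. For each, cast all 3 beams and compare to the given ranges.
  (3.5, 6.5, 75°): beam 1 = 5.0000 ≠ 7.0000 ✗
  (5.5, 8.5, 240°): beam 1 = 4.6587 ≠ 7.0000 ✗
  (5.5, 7.5, 345°): beam 1 = 5.0000 ≠ 7.0000 ✗
  (3.5, 6.5, 255°): beam 1 = 2.8868 ≠ 7.0000 ✗
  …
  (4.5, 1.5, 165°): r_1=7.0000, r_2=0.5176, r_3=0.5774 — all match ✓
Unique over the lattice → pose = (4.5, 1.5, 165°).

(x, y, θ) = (4.5, 1.5, 165°)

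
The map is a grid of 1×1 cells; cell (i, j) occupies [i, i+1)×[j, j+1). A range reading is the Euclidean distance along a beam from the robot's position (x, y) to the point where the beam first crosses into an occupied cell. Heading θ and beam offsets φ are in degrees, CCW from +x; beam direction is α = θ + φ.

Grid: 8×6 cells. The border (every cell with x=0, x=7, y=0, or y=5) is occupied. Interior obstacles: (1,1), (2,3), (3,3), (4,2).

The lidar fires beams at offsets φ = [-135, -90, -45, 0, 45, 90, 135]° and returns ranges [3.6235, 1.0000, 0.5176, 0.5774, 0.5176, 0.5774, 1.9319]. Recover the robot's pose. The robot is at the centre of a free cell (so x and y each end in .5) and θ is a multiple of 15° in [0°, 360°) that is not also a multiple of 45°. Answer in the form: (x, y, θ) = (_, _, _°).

Candidates: 20 free-cell centres × 16 headings = 320 poses. Raycast each; keep the one whose scan matches to 4 dp.
  (5.5, 4.5, 30°): beam 1 = 1.9319 ≠ 3.6235 ✗
  (6.5, 1.5, 255°): beam 1 = 4.0415 ≠ 3.6235 ✗
  (4.5, 4.5, 240°): beam 1 = 0.5176 ≠ 3.6235 ✗
  (2.5, 4.5, 240°): beam 1 = 0.5176 ≠ 3.6235 ✗
  (6.5, 3.5, 105°): beam 1 = 0.5774 ≠ 3.6235 ✗
  …
  (6.5, 4.5, 30°): r_1=3.6235, r_2=1.0000, r_3=0.5176, r_4=0.5774, r_5=0.5176, r_6=0.5774, r_7=1.9319 — all match ✓
Unique over the lattice → pose = (6.5, 4.5, 30°).

(x, y, θ) = (6.5, 4.5, 30°)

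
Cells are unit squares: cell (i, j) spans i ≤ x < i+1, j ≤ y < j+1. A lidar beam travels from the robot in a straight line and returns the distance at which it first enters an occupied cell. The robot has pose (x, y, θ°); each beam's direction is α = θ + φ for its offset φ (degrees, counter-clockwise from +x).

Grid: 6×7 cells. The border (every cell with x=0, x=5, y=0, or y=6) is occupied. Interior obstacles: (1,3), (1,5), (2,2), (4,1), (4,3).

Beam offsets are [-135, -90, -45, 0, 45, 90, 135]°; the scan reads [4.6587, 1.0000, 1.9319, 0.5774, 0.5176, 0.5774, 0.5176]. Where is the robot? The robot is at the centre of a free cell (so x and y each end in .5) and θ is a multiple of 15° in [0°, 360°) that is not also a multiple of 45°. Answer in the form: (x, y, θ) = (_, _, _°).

Enumerate (i+0.5, j+0.5, θ) over the 15 free cells and 16 admissible headings. For each, cast all 7 beams and compare to the given ranges.
  (4.5, 5.5, 15°): beam 1 = 3.0000 ≠ 4.6587 ✗
  (3.5, 2.5, 195°): beam 1 = 1.0000 ≠ 4.6587 ✗
  (4.5, 4.5, 255°): beam 1 = 1.7321 ≠ 4.6587 ✗
  (3.5, 1.5, 195°): beam 1 = 1.7321 ≠ 4.6587 ✗
  (3.5, 4.5, 255°): beam 1 = 1.7321 ≠ 4.6587 ✗
  …
  (3.5, 1.5, 240°): r_1=4.6587, r_2=1.0000, r_3=1.9319, r_4=0.5774, r_5=0.5176, r_6=0.5774, r_7=0.5176 — all match ✓
Only this pose fits every beam.

(x, y, θ) = (3.5, 1.5, 240°)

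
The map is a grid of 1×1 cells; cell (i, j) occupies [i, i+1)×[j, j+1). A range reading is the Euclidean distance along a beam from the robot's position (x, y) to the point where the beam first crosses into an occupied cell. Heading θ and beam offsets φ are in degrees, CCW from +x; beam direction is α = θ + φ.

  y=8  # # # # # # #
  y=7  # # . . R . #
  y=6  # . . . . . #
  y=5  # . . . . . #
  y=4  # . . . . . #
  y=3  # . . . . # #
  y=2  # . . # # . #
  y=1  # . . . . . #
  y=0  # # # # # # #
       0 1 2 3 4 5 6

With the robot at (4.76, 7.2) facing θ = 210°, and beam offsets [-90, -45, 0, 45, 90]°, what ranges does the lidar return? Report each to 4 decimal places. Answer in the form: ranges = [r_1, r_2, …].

ranges = [0.9238, 2.8574, 4.3417, 4.3482, 2.4800]

beam 1: φ=-90°, α=120°
  dir = (cos 120°, sin 120°) = (-0.5000, 0.8660); from cell (4,7)
  next x-line at t=1.5200, next y-line at t=0.9238; Δt_x=2.0000, Δt_y=1.1547
    y: enter (4,8) at t=0.9238 ← occupied
  → r_1 = 0.9238
beam 2: φ=-45°, α=165°
  dir = (cos 165°, sin 165°) = (-0.9659, 0.2588); from cell (4,7)
  next x-line at t=0.7868, next y-line at t=3.0910; Δt_x=1.0353, Δt_y=3.8637
    x: enter (3,7) at t=0.7868
    x: enter (2,7) at t=1.8221
    x: enter (1,7) at t=2.8574 ← occupied
  → r_2 = 2.8574
beam 3: φ=0°, α=210°
  dir = (cos 210°, sin 210°) = (-0.8660, -0.5000); from cell (4,7)
  next x-line at t=0.8776, next y-line at t=0.4000; Δt_x=1.1547, Δt_y=2.0000
    y: enter (4,6) at t=0.4000
    x: enter (3,6) at t=0.8776
    x: enter (2,6) at t=2.0323
    y: enter (2,5) at t=2.4000
    x: enter (1,5) at t=3.1870
    x: enter (0,5) at t=4.3417 ← occupied
  → r_3 = 4.3417
beam 4: φ=45°, α=255°
  dir = (cos 255°, sin 255°) = (-0.2588, -0.9659); from cell (4,7)
  next x-line at t=2.9364, next y-line at t=0.2071; Δt_x=3.8637, Δt_y=1.0353
    y: enter (4,6) at t=0.2071
    y: enter (4,5) at t=1.2423
    y: enter (4,4) at t=2.2776
    x: enter (3,4) at t=2.9364
    y: enter (3,3) at t=3.3129
    y: enter (3,2) at t=4.3482 ← occupied
  → r_4 = 4.3482
beam 5: φ=90°, α=300°
  dir = (cos 300°, sin 300°) = (0.5000, -0.8660); from cell (4,7)
  next x-line at t=0.4800, next y-line at t=0.2309; Δt_x=2.0000, Δt_y=1.1547
    y: enter (4,6) at t=0.2309
    x: enter (5,6) at t=0.4800
    y: enter (5,5) at t=1.3856
    x: enter (6,5) at t=2.4800 ← occupied
  → r_5 = 2.4800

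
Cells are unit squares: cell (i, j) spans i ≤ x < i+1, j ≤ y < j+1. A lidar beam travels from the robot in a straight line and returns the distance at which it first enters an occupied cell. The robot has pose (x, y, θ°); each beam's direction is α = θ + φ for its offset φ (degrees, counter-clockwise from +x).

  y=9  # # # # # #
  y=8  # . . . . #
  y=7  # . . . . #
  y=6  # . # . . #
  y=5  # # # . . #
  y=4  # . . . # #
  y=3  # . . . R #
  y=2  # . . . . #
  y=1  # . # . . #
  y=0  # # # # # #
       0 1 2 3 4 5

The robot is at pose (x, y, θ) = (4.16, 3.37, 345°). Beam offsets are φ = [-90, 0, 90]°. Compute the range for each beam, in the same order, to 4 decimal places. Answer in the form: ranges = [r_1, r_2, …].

ranges = [2.4536, 0.8696, 0.6522]

beam 1: φ=-90°, α=255°
  d=(-0.2588,-0.9659)  start (4,3)  tX=0.6182 tY=0.3831  stride 1/|dx|=3.8637 1/|dy|=1.0353
    cross y-line → (4,2), t=0.3831
    cross x-line → (3,2), t=0.6182
    cross y-line → (3,1), t=1.4183
    cross y-line → (3,0), t=2.4536 (wall)
  → r_1 = 2.4536
beam 2: φ=0°, α=345°
  d=(0.9659,-0.2588)  start (4,3)  tX=0.8696 tY=1.4296  stride 1/|dx|=1.0353 1/|dy|=3.8637
    cross x-line → (5,3), t=0.8696 (wall)
  → r_2 = 0.8696
beam 3: φ=90°, α=75°
  d=(0.2588,0.9659)  start (4,3)  tX=3.2455 tY=0.6522  stride 1/|dx|=3.8637 1/|dy|=1.0353
    cross y-line → (4,4), t=0.6522 (wall)
  → r_3 = 0.6522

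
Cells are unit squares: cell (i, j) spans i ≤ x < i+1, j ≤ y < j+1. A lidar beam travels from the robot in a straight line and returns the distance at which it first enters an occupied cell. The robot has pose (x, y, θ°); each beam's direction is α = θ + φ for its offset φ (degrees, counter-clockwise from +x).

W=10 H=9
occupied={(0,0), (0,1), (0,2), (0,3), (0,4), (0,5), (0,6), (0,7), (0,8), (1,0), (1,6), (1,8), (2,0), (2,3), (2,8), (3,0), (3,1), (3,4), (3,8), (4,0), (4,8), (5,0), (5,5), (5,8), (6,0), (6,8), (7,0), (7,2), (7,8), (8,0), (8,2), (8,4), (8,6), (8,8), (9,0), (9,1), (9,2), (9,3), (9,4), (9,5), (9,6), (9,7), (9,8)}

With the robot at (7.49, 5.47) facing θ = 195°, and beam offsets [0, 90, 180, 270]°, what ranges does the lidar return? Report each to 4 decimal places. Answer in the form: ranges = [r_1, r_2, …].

beam 1: φ=0°, α=195°
  d=(-0.9659,-0.2588)  start (7,5)  tX=0.5073 tY=1.8159  stride 1/|dx|=1.0353 1/|dy|=3.8637
    cross x-line → (6,5), t=0.5073
    cross x-line → (5,5), t=1.5426 (wall)
  → r_1 = 1.5426
beam 2: φ=90°, α=285°
  d=(0.2588,-0.9659)  start (7,5)  tX=1.9705 tY=0.4866  stride 1/|dx|=3.8637 1/|dy|=1.0353
    cross y-line → (7,4), t=0.4866
    cross y-line → (7,3), t=1.5219
    cross x-line → (8,3), t=1.9705
    cross y-line → (8,2), t=2.5571 (wall)
  → r_2 = 2.5571
beam 3: φ=180°, α=15°
  d=(0.9659,0.2588)  start (7,5)  tX=0.5280 tY=2.0478  stride 1/|dx|=1.0353 1/|dy|=3.8637
    cross x-line → (8,5), t=0.5280
    cross x-line → (9,5), t=1.5633 (wall)
  → r_3 = 1.5633
beam 4: φ=270°, α=105°
  d=(-0.2588,0.9659)  start (7,5)  tX=1.8932 tY=0.5487  stride 1/|dx|=3.8637 1/|dy|=1.0353
    cross y-line → (7,6), t=0.5487
    cross y-line → (7,7), t=1.5840
    cross x-line → (6,7), t=1.8932
    cross y-line → (6,8), t=2.6192 (wall)
  → r_4 = 2.6192

ranges = [1.5426, 2.5571, 1.5633, 2.6192]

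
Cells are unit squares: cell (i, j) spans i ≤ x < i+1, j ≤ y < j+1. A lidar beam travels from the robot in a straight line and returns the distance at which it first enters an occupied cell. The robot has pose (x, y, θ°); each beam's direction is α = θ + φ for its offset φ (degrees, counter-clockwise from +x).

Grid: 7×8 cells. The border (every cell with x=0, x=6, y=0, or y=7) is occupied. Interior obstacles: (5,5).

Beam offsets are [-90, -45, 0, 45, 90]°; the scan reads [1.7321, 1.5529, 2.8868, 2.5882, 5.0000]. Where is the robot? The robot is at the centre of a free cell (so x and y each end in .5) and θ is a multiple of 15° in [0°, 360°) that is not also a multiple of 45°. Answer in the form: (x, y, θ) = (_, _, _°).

Enumerate (i+0.5, j+0.5, θ) over the 29 free cells and 16 admissible headings. For each, cast all 5 beams and compare to the given ranges.
  (4.5, 3.5, 345°): beam 1 = 2.5882 ≠ 1.7321 ✗
  (3.5, 1.5, 165°): beam 1 = 5.6940 ≠ 1.7321 ✗
  (5.5, 3.5, 165°): beam 1 = 1.5529 ≠ 1.7321 ✗
  (5.5, 1.5, 105°): beam 1 = 0.5176 ≠ 1.7321 ✗
  …
  (3.5, 5.5, 150°): r_1=1.7321, r_2=1.5529, r_3=2.8868, r_4=2.5882, r_5=5.0000 — all match ✓
No second candidate reproduces the full scan.

(x, y, θ) = (3.5, 5.5, 150°)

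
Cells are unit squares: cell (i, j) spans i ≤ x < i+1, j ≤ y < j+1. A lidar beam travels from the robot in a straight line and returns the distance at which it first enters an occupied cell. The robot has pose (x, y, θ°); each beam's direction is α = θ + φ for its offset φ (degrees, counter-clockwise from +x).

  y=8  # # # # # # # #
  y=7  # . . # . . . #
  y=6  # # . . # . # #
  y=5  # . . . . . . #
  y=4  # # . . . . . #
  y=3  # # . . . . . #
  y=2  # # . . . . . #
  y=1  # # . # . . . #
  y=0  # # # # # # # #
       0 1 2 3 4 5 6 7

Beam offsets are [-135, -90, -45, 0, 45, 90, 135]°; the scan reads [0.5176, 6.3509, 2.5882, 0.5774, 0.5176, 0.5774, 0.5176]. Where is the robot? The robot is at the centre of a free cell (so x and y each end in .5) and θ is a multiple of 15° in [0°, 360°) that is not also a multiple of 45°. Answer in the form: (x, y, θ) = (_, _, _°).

Enumerate (i+0.5, j+0.5, θ) over the 33 free cells and 16 admissible headings. For each, cast all 7 beams and compare to the given ranges.
  (2.5, 7.5, 15°): beam 1 = 1.0000 ≠ 0.5176 ✗
  (5.5, 7.5, 60°): beam 1 = 5.7956 ≠ 0.5176 ✗
  (4.5, 3.5, 105°): beam 1 = 2.8868 ≠ 0.5176 ✗
  …
  (1.5, 5.5, 60°): r_1=0.5176, r_2=6.3509, r_3=2.5882, r_4=0.5774, r_5=0.5176, r_6=0.5774, r_7=0.5176 — all match ✓
No second candidate reproduces the full scan.

(x, y, θ) = (1.5, 5.5, 60°)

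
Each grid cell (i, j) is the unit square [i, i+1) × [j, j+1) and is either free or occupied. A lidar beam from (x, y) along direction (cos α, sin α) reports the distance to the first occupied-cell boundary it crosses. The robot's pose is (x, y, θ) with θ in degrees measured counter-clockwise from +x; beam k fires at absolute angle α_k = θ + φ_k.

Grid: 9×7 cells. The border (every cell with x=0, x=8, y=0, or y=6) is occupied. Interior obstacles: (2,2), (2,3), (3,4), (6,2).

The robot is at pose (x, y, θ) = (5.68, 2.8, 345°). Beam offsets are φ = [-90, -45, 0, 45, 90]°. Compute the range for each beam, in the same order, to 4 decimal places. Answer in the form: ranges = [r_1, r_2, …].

beam 1: φ=-90°, α=255°
  cosα=-0.2588 sinα=-0.9659 | (5,2) | tMaxX 2.6273 tMaxY 0.8282 | tΔX 3.8637 tΔY 1.0353
    t=0.8282 [y] (5,1)
    t=1.8635 [y] (5,0) — stop
  → r_1 = 1.8635
beam 2: φ=-45°, α=300°
  cosα=0.5000 sinα=-0.8660 | (5,2) | tMaxX 0.6400 tMaxY 0.9238 | tΔX 2.0000 tΔY 1.1547
    t=0.6400 [x] (6,2) — stop
  → r_2 = 0.6400
beam 3: φ=0°, α=345°
  cosα=0.9659 sinα=-0.2588 | (5,2) | tMaxX 0.3313 tMaxY 3.0910 | tΔX 1.0353 tΔY 3.8637
    t=0.3313 [x] (6,2) — stop
  → r_3 = 0.3313
beam 4: φ=45°, α=30°
  cosα=0.8660 sinα=0.5000 | (5,2) | tMaxX 0.3695 tMaxY 0.4000 | tΔX 1.1547 tΔY 2.0000
    t=0.3695 [x] (6,2) — stop
  → r_4 = 0.3695
beam 5: φ=90°, α=75°
  cosα=0.2588 sinα=0.9659 | (5,2) | tMaxX 1.2364 tMaxY 0.2071 | tΔX 3.8637 tΔY 1.0353
    t=0.2071 [y] (5,3)
    t=1.2364 [x] (6,3)
    t=1.2423 [y] (6,4)
    t=2.2776 [y] (6,5)
    t=3.3129 [y] (6,6) — stop
  → r_5 = 3.3129

ranges = [1.8635, 0.6400, 0.3313, 0.3695, 3.3129]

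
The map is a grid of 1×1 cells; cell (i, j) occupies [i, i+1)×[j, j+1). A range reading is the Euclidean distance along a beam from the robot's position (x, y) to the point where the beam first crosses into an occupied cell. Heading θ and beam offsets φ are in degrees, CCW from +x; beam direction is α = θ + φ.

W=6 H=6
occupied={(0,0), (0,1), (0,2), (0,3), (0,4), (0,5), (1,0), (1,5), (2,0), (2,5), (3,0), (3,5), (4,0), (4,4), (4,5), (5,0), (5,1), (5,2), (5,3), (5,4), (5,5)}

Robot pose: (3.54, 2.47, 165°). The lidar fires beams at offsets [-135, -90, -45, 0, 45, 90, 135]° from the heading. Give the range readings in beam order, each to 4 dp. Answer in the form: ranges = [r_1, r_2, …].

beam 1: φ=-135°, α=30°
  d=(0.8660,0.5000)  start (3,2)  tX=0.5312 tY=1.0600  stride 1/|dx|=1.1547 1/|dy|=2.0000
    cross x-line → (4,2), t=0.5312
    cross y-line → (4,3), t=1.0600
    cross x-line → (5,3), t=1.6859 (wall)
  → r_1 = 1.6859
beam 2: φ=-90°, α=75°
  d=(0.2588,0.9659)  start (3,2)  tX=1.7773 tY=0.5487  stride 1/|dx|=3.8637 1/|dy|=1.0353
    cross y-line → (3,3), t=0.5487
    cross y-line → (3,4), t=1.5840
    cross x-line → (4,4), t=1.7773 (wall)
  → r_2 = 1.7773
beam 3: φ=-45°, α=120°
  d=(-0.5000,0.8660)  start (3,2)  tX=1.0800 tY=0.6120  stride 1/|dx|=2.0000 1/|dy|=1.1547
    cross y-line → (3,3), t=0.6120
    cross x-line → (2,3), t=1.0800
    cross y-line → (2,4), t=1.7667
    cross y-line → (2,5), t=2.9214 (wall)
  → r_3 = 2.9214
beam 4: φ=0°, α=165°
  d=(-0.9659,0.2588)  start (3,2)  tX=0.5590 tY=2.0478  stride 1/|dx|=1.0353 1/|dy|=3.8637
    cross x-line → (2,2), t=0.5590
    cross x-line → (1,2), t=1.5943
    cross y-line → (1,3), t=2.0478
    cross x-line → (0,3), t=2.6296 (wall)
  → r_4 = 2.6296
beam 5: φ=45°, α=210°
  d=(-0.8660,-0.5000)  start (3,2)  tX=0.6235 tY=0.9400  stride 1/|dx|=1.1547 1/|dy|=2.0000
    cross x-line → (2,2), t=0.6235
    cross y-line → (2,1), t=0.9400
    cross x-line → (1,1), t=1.7782
    cross x-line → (0,1), t=2.9329 (wall)
  → r_5 = 2.9329
beam 6: φ=90°, α=255°
  d=(-0.2588,-0.9659)  start (3,2)  tX=2.0864 tY=0.4866  stride 1/|dx|=3.8637 1/|dy|=1.0353
    cross y-line → (3,1), t=0.4866
    cross y-line → (3,0), t=1.5219 (wall)
  → r_6 = 1.5219
beam 7: φ=135°, α=300°
  d=(0.5000,-0.8660)  start (3,2)  tX=0.9200 tY=0.5427  stride 1/|dx|=2.0000 1/|dy|=1.1547
    cross y-line → (3,1), t=0.5427
    cross x-line → (4,1), t=0.9200
    cross y-line → (4,0), t=1.6974 (wall)
  → r_7 = 1.6974

ranges = [1.6859, 1.7773, 2.9214, 2.6296, 2.9329, 1.5219, 1.6974]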